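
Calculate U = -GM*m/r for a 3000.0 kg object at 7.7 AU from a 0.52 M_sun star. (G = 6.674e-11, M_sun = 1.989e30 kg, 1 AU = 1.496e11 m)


M = 0.52 * 1.989e30 kg = 1.03428e+30 kg; r = 7.7 AU * 1.496e11 m/AU = 1.15192e+12 m. U = -GM*m/r = -(6.674e-11 * 1.03428e+30 * 3000.0) / 1.15192e+12 = -1.798e+11

-1.798e+11 J


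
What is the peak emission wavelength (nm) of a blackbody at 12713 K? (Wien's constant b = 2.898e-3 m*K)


lam_max = b / T = 2.898e-3 / 12713 = 2.280e-07 m = 227.9556 nm

227.9556 nm


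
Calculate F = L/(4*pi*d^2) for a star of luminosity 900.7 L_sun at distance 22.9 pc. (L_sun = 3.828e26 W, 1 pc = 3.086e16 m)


F = L / (4*pi*d^2) = 3.448e+29 / (4*pi*(7.067e+17)^2) = 5.494e-08

5.494e-08 W/m^2


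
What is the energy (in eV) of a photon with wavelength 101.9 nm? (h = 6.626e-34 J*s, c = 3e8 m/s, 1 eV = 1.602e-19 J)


E = hc/lambda = 6.626e-34 * 3e8 / 1.019e-07 = 1.951e-18 J = 12.1769 eV

12.1769 eV


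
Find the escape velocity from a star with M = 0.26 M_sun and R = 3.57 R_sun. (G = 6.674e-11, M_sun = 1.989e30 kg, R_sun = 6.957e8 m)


M = 0.26 * 1.989e30 kg = 5.1714e+29 kg; R = 3.57 * 6.957e8 m = 2.483649e+09 m. v_esc = sqrt(2GM/R) = sqrt(2 * 6.674e-11 * 5.1714e+29 / 2.483649e+09) = 166712.0741

166712.0741 m/s


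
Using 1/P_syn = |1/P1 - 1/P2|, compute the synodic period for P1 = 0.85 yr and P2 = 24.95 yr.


1/P_syn = |1/P1 - 1/P2| = |1/0.85 - 1/24.95| => P_syn = 0.88

0.88 years


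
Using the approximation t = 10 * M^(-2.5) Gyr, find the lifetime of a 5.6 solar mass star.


t = 10 * M^(-2.5) = 10 * 5.6^(-2.5) = 0.1348

0.1348 Gyr


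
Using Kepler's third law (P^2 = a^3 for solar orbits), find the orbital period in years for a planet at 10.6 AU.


P = a^(3/2) = 10.6^1.5 = 34.5111

34.5111 years


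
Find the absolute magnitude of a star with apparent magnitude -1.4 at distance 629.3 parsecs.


M = m - 5*log10(d) + 5 = -1.4 - 5*log10(629.3) + 5 = -10.3943

-10.3943


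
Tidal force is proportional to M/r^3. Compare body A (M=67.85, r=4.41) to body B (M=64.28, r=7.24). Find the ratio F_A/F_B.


Ratio = (M1/r1^3) / (M2/r2^3) = (67.85/4.41^3) / (64.28/7.24^3) = 4.6706

4.6706


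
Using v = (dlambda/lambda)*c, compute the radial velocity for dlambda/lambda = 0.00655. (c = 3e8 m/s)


v = (dlambda/lambda) * c = 0.00655 * 3e8 = 1.965e+06

1.965e+06 m/s


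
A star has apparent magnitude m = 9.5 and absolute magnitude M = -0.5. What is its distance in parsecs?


d = 10^((m - M + 5)/5) = 10^((9.5 - -0.5 + 5)/5) = 1000.0

1000.0 pc


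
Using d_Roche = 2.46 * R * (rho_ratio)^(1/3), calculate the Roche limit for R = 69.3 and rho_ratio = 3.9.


d_Roche = 2.46 * 69.3 * 3.9^(1/3) = 268.3428

268.3428


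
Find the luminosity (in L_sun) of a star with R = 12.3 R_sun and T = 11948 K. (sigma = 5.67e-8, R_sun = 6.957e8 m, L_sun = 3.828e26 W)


R = 12.3 * 6.957e8 m = 8.55711e+09 m. L = 4*pi*R^2*sigma*T^4 = 4*pi*(8.55711e+09)^2 * 5.67e-8 * 11948^4 = 1.063231925e+30 W. L/L_sun = 1.063231925e+30 / 3.828e26 = 2777.5129

2777.5129 L_sun


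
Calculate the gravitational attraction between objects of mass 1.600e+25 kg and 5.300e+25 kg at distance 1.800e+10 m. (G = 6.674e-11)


F = G*m1*m2/r^2 = 6.674e-11 * 1.600e+25 * 5.300e+25 / (1.800e+10)^2 = 6.674e-11 * 8.480e+50 / 3.240e+20 = 1.747e+20

1.747e+20 N


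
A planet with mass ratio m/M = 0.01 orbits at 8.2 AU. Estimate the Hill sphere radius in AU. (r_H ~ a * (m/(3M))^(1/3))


r_H = a * (m/3M)^(1/3) = 8.2 * (0.01/3)^(1/3) = 1.2249

1.2249 AU


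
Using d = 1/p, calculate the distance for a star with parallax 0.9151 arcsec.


d = 1/p = 1/0.9151 = 1.0928

1.0928 pc


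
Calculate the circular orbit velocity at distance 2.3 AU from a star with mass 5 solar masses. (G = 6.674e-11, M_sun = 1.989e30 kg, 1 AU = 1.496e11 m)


v = sqrt(GM/r) = sqrt(6.674e-11 * 9.945e+30 / 3.441e+11) = 43920.3488

43920.3488 m/s


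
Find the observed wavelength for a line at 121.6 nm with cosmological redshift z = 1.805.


lam_obs = lam_emit * (1 + z) = 121.6 * (1 + 1.805) = 341.088

341.088 nm


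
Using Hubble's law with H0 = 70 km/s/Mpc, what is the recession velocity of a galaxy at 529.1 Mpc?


v = H0 * d = 70 * 529.1 = 37037.0

37037.0 km/s


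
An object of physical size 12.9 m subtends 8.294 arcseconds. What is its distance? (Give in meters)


D = size / theta_rad, theta_rad = 8.294 * pi/(180*3600) = 4.021e-05, D = 320812.1534

320812.1534 m


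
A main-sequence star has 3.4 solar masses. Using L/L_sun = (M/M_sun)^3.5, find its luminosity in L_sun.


L/L_sun = (M/M_sun)^3.5 = 3.4^3.5 = 72.473

72.473 L_sun


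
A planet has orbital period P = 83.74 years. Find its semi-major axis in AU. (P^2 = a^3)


a = P^(2/3) = 83.74^(2/3) = 19.1406

19.1406 AU


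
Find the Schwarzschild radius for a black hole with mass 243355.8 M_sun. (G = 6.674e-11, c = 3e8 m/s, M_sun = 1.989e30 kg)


M = 243355.8 * 1.989e30 kg = 4.840346862e+35 kg. rs = 2GM/c^2 = 2 * 6.674e-11 * 4.840346862e+35 / (3e8)^2 = 7.179e+08

7.179e+08 m


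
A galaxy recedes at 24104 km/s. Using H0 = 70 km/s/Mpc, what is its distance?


d = v / H0 = 24104 / 70 = 344.3429

344.3429 Mpc


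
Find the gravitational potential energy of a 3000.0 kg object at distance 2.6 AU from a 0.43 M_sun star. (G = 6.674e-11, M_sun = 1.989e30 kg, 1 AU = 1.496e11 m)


M = 0.43 * 1.989e30 kg = 8.5527e+29 kg; r = 2.6 AU * 1.496e11 m/AU = 3.8896e+11 m. U = -GM*m/r = -(6.674e-11 * 8.5527e+29 * 3000.0) / 3.8896e+11 = -4.403e+11

-4.403e+11 J


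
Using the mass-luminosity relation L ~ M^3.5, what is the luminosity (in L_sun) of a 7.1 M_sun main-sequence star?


L/L_sun = (M/M_sun)^3.5 = 7.1^3.5 = 953.6834

953.6834 L_sun


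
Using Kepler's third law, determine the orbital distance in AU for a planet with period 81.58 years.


a = P^(2/3) = 81.58^(2/3) = 18.81

18.81 AU


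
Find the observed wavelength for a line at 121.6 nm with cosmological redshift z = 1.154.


lam_obs = lam_emit * (1 + z) = 121.6 * (1 + 1.154) = 261.9264

261.9264 nm


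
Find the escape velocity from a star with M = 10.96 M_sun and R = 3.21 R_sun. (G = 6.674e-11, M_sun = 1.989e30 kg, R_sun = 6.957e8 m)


M = 10.96 * 1.989e30 kg = 2.179944e+31 kg; R = 3.21 * 6.957e8 m = 2.233197e+09 m. v_esc = sqrt(2GM/R) = sqrt(2 * 6.674e-11 * 2.179944e+31 / 2.233197e+09) = 1.141e+06

1.141e+06 m/s


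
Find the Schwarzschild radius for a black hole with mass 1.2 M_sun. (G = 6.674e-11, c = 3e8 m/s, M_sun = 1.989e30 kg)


M = 1.2 * 1.989e30 kg = 2.3868e+30 kg. rs = 2GM/c^2 = 2 * 6.674e-11 * 2.3868e+30 / (3e8)^2 = 3539.8896

3539.8896 m


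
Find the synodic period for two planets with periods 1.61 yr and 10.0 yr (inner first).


1/P_syn = |1/P1 - 1/P2| = |1/1.61 - 1/10.0| => P_syn = 1.919

1.919 years


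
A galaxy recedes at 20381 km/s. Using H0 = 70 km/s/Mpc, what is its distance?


d = v / H0 = 20381 / 70 = 291.1571

291.1571 Mpc


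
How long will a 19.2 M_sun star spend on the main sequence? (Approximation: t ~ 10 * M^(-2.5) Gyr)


t = 10 * M^(-2.5) = 10 * 19.2^(-2.5) = 0.0062

0.0062 Gyr


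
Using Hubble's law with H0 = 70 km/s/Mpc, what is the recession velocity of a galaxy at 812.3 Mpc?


v = H0 * d = 70 * 812.3 = 56861.0

56861.0 km/s


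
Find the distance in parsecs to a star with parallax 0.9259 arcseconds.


d = 1/p = 1/0.9259 = 1.08

1.08 pc


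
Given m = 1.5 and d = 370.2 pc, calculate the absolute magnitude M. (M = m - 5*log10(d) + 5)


M = m - 5*log10(d) + 5 = 1.5 - 5*log10(370.2) + 5 = -6.3422

-6.3422


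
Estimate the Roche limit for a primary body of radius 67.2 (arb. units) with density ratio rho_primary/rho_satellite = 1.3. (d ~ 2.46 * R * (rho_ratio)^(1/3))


d_Roche = 2.46 * 67.2 * 1.3^(1/3) = 180.4203

180.4203


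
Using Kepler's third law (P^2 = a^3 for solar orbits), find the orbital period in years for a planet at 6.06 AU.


P = a^(3/2) = 6.06^1.5 = 14.9179

14.9179 years


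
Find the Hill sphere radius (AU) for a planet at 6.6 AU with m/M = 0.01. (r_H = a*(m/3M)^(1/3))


r_H = a * (m/3M)^(1/3) = 6.6 * (0.01/3)^(1/3) = 0.9859

0.9859 AU


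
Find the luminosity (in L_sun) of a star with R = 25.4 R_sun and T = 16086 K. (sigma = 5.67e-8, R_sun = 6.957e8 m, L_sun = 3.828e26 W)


R = 25.4 * 6.957e8 m = 1.767078e+10 m. L = 4*pi*R^2*sigma*T^4 = 4*pi*(1.767078e+10)^2 * 5.67e-8 * 16086^4 = 1.489692462e+31 W. L/L_sun = 1.489692462e+31 / 3.828e26 = 38915.6861

38915.6861 L_sun


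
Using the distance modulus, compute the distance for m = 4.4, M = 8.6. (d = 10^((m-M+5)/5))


d = 10^((m - M + 5)/5) = 10^((4.4 - 8.6 + 5)/5) = 1.4454

1.4454 pc


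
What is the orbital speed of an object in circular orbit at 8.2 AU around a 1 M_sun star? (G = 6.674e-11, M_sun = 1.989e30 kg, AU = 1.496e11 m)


v = sqrt(GM/r) = sqrt(6.674e-11 * 1.989e+30 / 1.227e+12) = 10402.5011

10402.5011 m/s


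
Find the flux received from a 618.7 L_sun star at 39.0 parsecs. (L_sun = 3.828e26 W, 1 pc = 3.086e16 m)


F = L / (4*pi*d^2) = 2.368e+29 / (4*pi*(1.204e+18)^2) = 1.301e-08

1.301e-08 W/m^2


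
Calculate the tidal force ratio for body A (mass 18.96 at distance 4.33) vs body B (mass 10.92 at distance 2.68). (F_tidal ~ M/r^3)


Ratio = (M1/r1^3) / (M2/r2^3) = (18.96/4.33^3) / (10.92/2.68^3) = 0.4117

0.4117


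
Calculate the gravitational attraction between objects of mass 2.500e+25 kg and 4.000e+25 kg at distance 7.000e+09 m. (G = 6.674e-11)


F = G*m1*m2/r^2 = 6.674e-11 * 2.500e+25 * 4.000e+25 / (7.000e+09)^2 = 6.674e-11 * 1.000e+51 / 4.900e+19 = 1.362e+21

1.362e+21 N


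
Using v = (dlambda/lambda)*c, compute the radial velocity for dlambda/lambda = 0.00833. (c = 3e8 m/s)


v = (dlambda/lambda) * c = 0.00833 * 3e8 = 2.499e+06

2.499e+06 m/s


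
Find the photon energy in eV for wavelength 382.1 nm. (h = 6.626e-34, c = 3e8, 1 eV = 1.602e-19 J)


E = hc/lambda = 6.626e-34 * 3e8 / 3.821e-07 = 5.202e-19 J = 3.2474 eV

3.2474 eV


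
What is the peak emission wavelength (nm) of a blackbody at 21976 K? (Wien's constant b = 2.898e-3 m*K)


lam_max = b / T = 2.898e-3 / 21976 = 1.319e-07 m = 131.8711 nm

131.8711 nm


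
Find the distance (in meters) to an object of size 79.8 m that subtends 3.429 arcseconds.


D = size / theta_rad, theta_rad = 3.429 * pi/(180*3600) = 1.662e-05, D = 4.800e+06

4.800e+06 m


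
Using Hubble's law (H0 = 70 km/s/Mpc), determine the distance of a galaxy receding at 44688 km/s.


d = v / H0 = 44688 / 70 = 638.4

638.4 Mpc


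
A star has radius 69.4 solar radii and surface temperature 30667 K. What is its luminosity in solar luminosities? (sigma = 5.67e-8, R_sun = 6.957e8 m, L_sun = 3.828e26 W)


R = 69.4 * 6.957e8 m = 4.828158e+10 m. L = 4*pi*R^2*sigma*T^4 = 4*pi*(4.828158e+10)^2 * 5.67e-8 * 30667^4 = 1.469065106e+33 W. L/L_sun = 1.469065106e+33 / 3.828e26 = 3.838e+06

3.838e+06 L_sun


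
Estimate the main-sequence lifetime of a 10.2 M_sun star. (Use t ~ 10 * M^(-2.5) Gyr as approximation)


t = 10 * M^(-2.5) = 10 * 10.2^(-2.5) = 0.0301

0.0301 Gyr


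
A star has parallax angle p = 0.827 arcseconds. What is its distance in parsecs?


d = 1/p = 1/0.827 = 1.2092

1.2092 pc


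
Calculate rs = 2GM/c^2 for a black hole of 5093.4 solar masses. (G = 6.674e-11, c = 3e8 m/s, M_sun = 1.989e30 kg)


M = 5093.4 * 1.989e30 kg = 1.01307726e+34 kg. rs = 2GM/c^2 = 2 * 6.674e-11 * 1.01307726e+34 / (3e8)^2 = 1.503e+07

1.503e+07 m


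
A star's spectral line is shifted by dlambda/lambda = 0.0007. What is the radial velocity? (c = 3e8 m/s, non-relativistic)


v = (dlambda/lambda) * c = 0.0007 * 3e8 = 210000.0

210000.0 m/s


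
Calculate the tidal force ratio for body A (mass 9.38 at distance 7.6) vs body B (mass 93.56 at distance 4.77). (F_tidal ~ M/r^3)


Ratio = (M1/r1^3) / (M2/r2^3) = (9.38/7.6^3) / (93.56/4.77^3) = 0.0248

0.0248


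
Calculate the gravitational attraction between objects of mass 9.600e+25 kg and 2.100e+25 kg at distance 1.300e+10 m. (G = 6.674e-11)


F = G*m1*m2/r^2 = 6.674e-11 * 9.600e+25 * 2.100e+25 / (1.300e+10)^2 = 6.674e-11 * 2.016e+51 / 1.690e+20 = 7.961e+20

7.961e+20 N


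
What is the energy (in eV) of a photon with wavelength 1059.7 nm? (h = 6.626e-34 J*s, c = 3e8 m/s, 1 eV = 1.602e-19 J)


E = hc/lambda = 6.626e-34 * 3e8 / 1.060e-06 = 1.876e-19 J = 1.1709 eV

1.1709 eV


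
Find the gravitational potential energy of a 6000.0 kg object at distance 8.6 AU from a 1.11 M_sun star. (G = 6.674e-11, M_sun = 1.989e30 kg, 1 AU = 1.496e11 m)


M = 1.11 * 1.989e30 kg = 2.20779e+30 kg; r = 8.6 AU * 1.496e11 m/AU = 1.28656e+12 m. U = -GM*m/r = -(6.674e-11 * 2.20779e+30 * 6000.0) / 1.28656e+12 = -6.872e+11

-6.872e+11 J


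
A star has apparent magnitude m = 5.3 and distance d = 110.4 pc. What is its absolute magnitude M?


M = m - 5*log10(d) + 5 = 5.3 - 5*log10(110.4) + 5 = 0.0852

0.0852


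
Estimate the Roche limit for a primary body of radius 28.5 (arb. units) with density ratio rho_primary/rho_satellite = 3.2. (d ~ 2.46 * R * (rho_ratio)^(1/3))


d_Roche = 2.46 * 28.5 * 3.2^(1/3) = 103.315

103.315


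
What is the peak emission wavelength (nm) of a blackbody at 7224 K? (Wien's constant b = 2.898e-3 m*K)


lam_max = b / T = 2.898e-3 / 7224 = 4.012e-07 m = 401.1628 nm

401.1628 nm


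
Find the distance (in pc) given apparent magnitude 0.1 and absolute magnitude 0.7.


d = 10^((m - M + 5)/5) = 10^((0.1 - 0.7 + 5)/5) = 7.5858

7.5858 pc


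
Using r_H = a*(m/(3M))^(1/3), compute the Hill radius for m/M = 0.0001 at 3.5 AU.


r_H = a * (m/3M)^(1/3) = 3.5 * (0.0001/3)^(1/3) = 0.1126

0.1126 AU


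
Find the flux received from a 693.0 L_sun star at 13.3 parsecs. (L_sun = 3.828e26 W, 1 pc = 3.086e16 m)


F = L / (4*pi*d^2) = 2.653e+29 / (4*pi*(4.104e+17)^2) = 1.253e-07

1.253e-07 W/m^2


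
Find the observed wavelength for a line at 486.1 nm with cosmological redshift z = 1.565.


lam_obs = lam_emit * (1 + z) = 486.1 * (1 + 1.565) = 1246.8465

1246.8465 nm


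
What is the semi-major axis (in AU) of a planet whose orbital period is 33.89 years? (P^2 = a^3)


a = P^(2/3) = 33.89^(2/3) = 10.4724

10.4724 AU


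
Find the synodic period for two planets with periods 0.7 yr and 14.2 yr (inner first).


1/P_syn = |1/P1 - 1/P2| = |1/0.7 - 1/14.2| => P_syn = 0.7363

0.7363 years


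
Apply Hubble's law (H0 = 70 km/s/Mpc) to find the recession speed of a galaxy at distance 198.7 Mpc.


v = H0 * d = 70 * 198.7 = 13909.0

13909.0 km/s


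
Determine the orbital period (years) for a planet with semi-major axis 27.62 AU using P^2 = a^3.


P = a^(3/2) = 27.62^1.5 = 145.1562

145.1562 years


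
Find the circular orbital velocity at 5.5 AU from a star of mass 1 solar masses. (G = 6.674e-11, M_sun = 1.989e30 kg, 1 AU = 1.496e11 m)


v = sqrt(GM/r) = sqrt(6.674e-11 * 1.989e+30 / 8.228e+11) = 12701.7439

12701.7439 m/s


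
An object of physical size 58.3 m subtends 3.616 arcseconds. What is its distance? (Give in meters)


D = size / theta_rad, theta_rad = 3.616 * pi/(180*3600) = 1.753e-05, D = 3.326e+06

3.326e+06 m


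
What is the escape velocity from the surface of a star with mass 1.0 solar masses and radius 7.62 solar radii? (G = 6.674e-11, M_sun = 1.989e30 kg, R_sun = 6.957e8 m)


M = 1.0 * 1.989e30 kg = 1.989e+30 kg; R = 7.62 * 6.957e8 m = 5.301234e+09 m. v_esc = sqrt(2GM/R) = sqrt(2 * 6.674e-11 * 1.989e+30 / 5.301234e+09) = 223788.1073

223788.1073 m/s


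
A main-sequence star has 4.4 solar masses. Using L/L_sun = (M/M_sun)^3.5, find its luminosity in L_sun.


L/L_sun = (M/M_sun)^3.5 = 4.4^3.5 = 178.6835

178.6835 L_sun


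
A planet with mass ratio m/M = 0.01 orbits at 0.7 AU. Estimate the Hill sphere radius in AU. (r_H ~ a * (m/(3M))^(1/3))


r_H = a * (m/3M)^(1/3) = 0.7 * (0.01/3)^(1/3) = 0.1046

0.1046 AU


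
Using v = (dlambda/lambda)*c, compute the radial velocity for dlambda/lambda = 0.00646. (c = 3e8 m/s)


v = (dlambda/lambda) * c = 0.00646 * 3e8 = 1.938e+06

1.938e+06 m/s


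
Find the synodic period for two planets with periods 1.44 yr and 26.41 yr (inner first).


1/P_syn = |1/P1 - 1/P2| = |1/1.44 - 1/26.41| => P_syn = 1.523

1.523 years


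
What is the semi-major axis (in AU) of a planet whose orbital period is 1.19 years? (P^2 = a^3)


a = P^(2/3) = 1.19^(2/3) = 1.123

1.123 AU


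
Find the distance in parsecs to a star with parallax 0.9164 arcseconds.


d = 1/p = 1/0.9164 = 1.0912

1.0912 pc


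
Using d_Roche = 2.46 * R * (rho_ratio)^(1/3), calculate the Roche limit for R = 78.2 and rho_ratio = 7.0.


d_Roche = 2.46 * 78.2 * 7.0^(1/3) = 367.9944

367.9944


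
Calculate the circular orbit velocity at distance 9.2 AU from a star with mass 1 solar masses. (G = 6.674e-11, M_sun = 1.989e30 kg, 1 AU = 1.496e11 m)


v = sqrt(GM/r) = sqrt(6.674e-11 * 1.989e+30 / 1.376e+12) = 9820.8885

9820.8885 m/s


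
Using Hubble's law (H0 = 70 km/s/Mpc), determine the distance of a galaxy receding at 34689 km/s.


d = v / H0 = 34689 / 70 = 495.5571

495.5571 Mpc


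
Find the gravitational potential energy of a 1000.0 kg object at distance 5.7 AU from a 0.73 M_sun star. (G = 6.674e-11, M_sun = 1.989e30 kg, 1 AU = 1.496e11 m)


M = 0.73 * 1.989e30 kg = 1.45197e+30 kg; r = 5.7 AU * 1.496e11 m/AU = 8.5272e+11 m. U = -GM*m/r = -(6.674e-11 * 1.45197e+30 * 1000.0) / 8.5272e+11 = -1.136e+11

-1.136e+11 J


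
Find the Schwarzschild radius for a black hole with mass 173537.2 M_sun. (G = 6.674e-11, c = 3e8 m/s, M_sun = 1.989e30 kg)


M = 173537.2 * 1.989e30 kg = 3.451654908e+35 kg. rs = 2GM/c^2 = 2 * 6.674e-11 * 3.451654908e+35 / (3e8)^2 = 5.119e+08

5.119e+08 m


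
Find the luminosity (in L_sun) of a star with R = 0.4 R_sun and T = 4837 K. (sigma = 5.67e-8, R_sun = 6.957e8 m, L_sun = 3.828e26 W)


R = 0.4 * 6.957e8 m = 2.7828e+08 m. L = 4*pi*R^2*sigma*T^4 = 4*pi*(2.7828e+08)^2 * 5.67e-8 * 4837^4 = 3.020377747e+25 W. L/L_sun = 3.020377747e+25 / 3.828e26 = 0.0789

0.0789 L_sun


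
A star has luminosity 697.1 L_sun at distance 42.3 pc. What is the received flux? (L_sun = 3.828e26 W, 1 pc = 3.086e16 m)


F = L / (4*pi*d^2) = 2.668e+29 / (4*pi*(1.305e+18)^2) = 1.246e-08

1.246e-08 W/m^2


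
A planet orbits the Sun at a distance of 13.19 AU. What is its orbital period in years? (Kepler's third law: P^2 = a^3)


P = a^(3/2) = 13.19^1.5 = 47.9035

47.9035 years


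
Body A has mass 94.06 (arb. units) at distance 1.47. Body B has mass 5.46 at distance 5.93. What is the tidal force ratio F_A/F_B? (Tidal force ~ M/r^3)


Ratio = (M1/r1^3) / (M2/r2^3) = (94.06/1.47^3) / (5.46/5.93^3) = 1130.9005

1130.9005


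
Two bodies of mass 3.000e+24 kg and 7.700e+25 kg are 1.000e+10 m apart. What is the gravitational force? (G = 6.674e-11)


F = G*m1*m2/r^2 = 6.674e-11 * 3.000e+24 * 7.700e+25 / (1.000e+10)^2 = 6.674e-11 * 2.310e+50 / 1.000e+20 = 1.542e+20

1.542e+20 N


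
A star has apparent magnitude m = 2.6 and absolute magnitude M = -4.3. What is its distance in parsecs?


d = 10^((m - M + 5)/5) = 10^((2.6 - -4.3 + 5)/5) = 239.8833

239.8833 pc


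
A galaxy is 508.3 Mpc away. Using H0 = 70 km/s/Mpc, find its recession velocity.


v = H0 * d = 70 * 508.3 = 35581.0

35581.0 km/s


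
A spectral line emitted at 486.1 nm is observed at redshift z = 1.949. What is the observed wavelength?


lam_obs = lam_emit * (1 + z) = 486.1 * (1 + 1.949) = 1433.5089

1433.5089 nm


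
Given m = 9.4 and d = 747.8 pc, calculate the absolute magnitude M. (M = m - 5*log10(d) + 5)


M = m - 5*log10(d) + 5 = 9.4 - 5*log10(747.8) + 5 = 0.0311

0.0311


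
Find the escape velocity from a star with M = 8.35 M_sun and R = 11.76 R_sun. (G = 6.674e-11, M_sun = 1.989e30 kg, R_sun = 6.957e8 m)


M = 8.35 * 1.989e30 kg = 1.660815e+31 kg; R = 11.76 * 6.957e8 m = 8.181432e+09 m. v_esc = sqrt(2GM/R) = sqrt(2 * 6.674e-11 * 1.660815e+31 / 8.181432e+09) = 520539.9497

520539.9497 m/s


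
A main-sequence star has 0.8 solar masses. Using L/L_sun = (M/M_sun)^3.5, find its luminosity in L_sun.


L/L_sun = (M/M_sun)^3.5 = 0.8^3.5 = 0.4579

0.4579 L_sun


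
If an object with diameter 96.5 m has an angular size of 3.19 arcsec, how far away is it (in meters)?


D = size / theta_rad, theta_rad = 3.19 * pi/(180*3600) = 1.547e-05, D = 6.240e+06

6.240e+06 m


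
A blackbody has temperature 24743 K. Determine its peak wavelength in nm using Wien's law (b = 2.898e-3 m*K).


lam_max = b / T = 2.898e-3 / 24743 = 1.171e-07 m = 117.124 nm

117.124 nm


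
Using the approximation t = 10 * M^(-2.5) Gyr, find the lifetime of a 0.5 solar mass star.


t = 10 * M^(-2.5) = 10 * 0.5^(-2.5) = 56.5685

56.5685 Gyr


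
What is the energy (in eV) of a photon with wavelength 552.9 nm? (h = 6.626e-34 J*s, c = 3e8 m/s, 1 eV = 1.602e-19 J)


E = hc/lambda = 6.626e-34 * 3e8 / 5.529e-07 = 3.595e-19 J = 2.2442 eV

2.2442 eV


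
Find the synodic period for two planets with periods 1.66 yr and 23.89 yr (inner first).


1/P_syn = |1/P1 - 1/P2| = |1/1.66 - 1/23.89| => P_syn = 1.784

1.784 years


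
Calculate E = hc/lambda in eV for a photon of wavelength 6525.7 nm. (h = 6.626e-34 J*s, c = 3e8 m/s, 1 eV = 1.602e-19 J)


E = hc/lambda = 6.626e-34 * 3e8 / 6.526e-06 = 3.046e-20 J = 0.1901 eV

0.1901 eV


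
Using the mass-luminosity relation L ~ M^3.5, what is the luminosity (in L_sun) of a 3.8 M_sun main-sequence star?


L/L_sun = (M/M_sun)^3.5 = 3.8^3.5 = 106.9652

106.9652 L_sun


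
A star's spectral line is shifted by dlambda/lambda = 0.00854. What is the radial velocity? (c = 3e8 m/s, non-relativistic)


v = (dlambda/lambda) * c = 0.00854 * 3e8 = 2.562e+06

2.562e+06 m/s


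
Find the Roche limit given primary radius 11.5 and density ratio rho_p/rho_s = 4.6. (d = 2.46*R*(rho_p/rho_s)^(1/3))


d_Roche = 2.46 * 11.5 * 4.6^(1/3) = 47.0492

47.0492


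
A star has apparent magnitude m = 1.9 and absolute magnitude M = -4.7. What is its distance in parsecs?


d = 10^((m - M + 5)/5) = 10^((1.9 - -4.7 + 5)/5) = 208.9296

208.9296 pc


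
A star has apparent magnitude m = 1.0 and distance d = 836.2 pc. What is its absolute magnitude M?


M = m - 5*log10(d) + 5 = 1.0 - 5*log10(836.2) + 5 = -8.6116

-8.6116


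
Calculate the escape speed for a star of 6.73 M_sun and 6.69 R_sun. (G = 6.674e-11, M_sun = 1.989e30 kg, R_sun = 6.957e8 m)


M = 6.73 * 1.989e30 kg = 1.338597e+31 kg; R = 6.69 * 6.957e8 m = 4.654233e+09 m. v_esc = sqrt(2GM/R) = sqrt(2 * 6.674e-11 * 1.338597e+31 / 4.654233e+09) = 619596.5089

619596.5089 m/s


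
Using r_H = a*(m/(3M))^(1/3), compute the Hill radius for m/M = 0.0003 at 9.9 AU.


r_H = a * (m/3M)^(1/3) = 9.9 * (0.0003/3)^(1/3) = 0.4595

0.4595 AU


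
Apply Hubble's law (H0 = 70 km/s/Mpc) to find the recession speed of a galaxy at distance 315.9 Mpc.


v = H0 * d = 70 * 315.9 = 22113.0

22113.0 km/s


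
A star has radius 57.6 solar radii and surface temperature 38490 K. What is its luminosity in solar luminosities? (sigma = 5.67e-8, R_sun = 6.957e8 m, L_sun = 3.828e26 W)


R = 57.6 * 6.957e8 m = 4.007232e+10 m. L = 4*pi*R^2*sigma*T^4 = 4*pi*(4.007232e+10)^2 * 5.67e-8 * 38490^4 = 2.51115512e+33 W. L/L_sun = 2.51115512e+33 / 3.828e26 = 6.560e+06

6.560e+06 L_sun


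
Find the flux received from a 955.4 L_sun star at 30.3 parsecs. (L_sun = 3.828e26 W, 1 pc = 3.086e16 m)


F = L / (4*pi*d^2) = 3.657e+29 / (4*pi*(9.351e+17)^2) = 3.329e-08

3.329e-08 W/m^2


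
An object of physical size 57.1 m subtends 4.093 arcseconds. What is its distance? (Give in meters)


D = size / theta_rad, theta_rad = 4.093 * pi/(180*3600) = 1.984e-05, D = 2.878e+06

2.878e+06 m


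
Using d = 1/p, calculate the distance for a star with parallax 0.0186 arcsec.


d = 1/p = 1/0.0186 = 53.7634

53.7634 pc


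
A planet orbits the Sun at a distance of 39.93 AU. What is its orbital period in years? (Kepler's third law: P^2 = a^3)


P = a^(3/2) = 39.93^1.5 = 252.3184

252.3184 years


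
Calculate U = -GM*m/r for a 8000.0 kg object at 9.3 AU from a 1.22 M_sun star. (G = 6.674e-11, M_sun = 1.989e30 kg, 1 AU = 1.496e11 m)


M = 1.22 * 1.989e30 kg = 2.42658e+30 kg; r = 9.3 AU * 1.496e11 m/AU = 1.39128e+12 m. U = -GM*m/r = -(6.674e-11 * 2.42658e+30 * 8000.0) / 1.39128e+12 = -9.312e+11

-9.312e+11 J


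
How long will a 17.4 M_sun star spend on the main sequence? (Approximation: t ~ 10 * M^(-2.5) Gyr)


t = 10 * M^(-2.5) = 10 * 17.4^(-2.5) = 0.0079

0.0079 Gyr


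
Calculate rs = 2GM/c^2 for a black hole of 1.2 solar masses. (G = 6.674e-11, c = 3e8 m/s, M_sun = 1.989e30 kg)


M = 1.2 * 1.989e30 kg = 2.3868e+30 kg. rs = 2GM/c^2 = 2 * 6.674e-11 * 2.3868e+30 / (3e8)^2 = 3539.8896

3539.8896 m


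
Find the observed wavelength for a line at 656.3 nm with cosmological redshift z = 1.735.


lam_obs = lam_emit * (1 + z) = 656.3 * (1 + 1.735) = 1794.9805

1794.9805 nm


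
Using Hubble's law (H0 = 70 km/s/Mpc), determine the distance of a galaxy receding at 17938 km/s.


d = v / H0 = 17938 / 70 = 256.2571

256.2571 Mpc


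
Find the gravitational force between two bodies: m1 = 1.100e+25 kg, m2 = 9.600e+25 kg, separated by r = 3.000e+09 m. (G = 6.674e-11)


F = G*m1*m2/r^2 = 6.674e-11 * 1.100e+25 * 9.600e+25 / (3.000e+09)^2 = 6.674e-11 * 1.056e+51 / 9.000e+18 = 7.831e+21

7.831e+21 N


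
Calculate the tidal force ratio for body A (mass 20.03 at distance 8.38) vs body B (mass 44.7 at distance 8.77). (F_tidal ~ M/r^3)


Ratio = (M1/r1^3) / (M2/r2^3) = (20.03/8.38^3) / (44.7/8.77^3) = 0.5136

0.5136


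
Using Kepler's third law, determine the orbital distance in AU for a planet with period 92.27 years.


a = P^(2/3) = 92.27^(2/3) = 20.4193

20.4193 AU


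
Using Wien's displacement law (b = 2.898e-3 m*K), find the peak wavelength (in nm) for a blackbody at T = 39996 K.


lam_max = b / T = 2.898e-3 / 39996 = 7.246e-08 m = 72.4572 nm

72.4572 nm


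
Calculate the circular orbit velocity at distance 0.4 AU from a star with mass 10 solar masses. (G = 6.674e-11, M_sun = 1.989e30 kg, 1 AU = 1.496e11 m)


v = sqrt(GM/r) = sqrt(6.674e-11 * 1.989e+31 / 5.984e+10) = 148941.1491

148941.1491 m/s


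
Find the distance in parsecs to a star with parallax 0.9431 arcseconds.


d = 1/p = 1/0.9431 = 1.0603

1.0603 pc


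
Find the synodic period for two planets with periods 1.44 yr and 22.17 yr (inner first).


1/P_syn = |1/P1 - 1/P2| = |1/1.44 - 1/22.17| => P_syn = 1.54

1.54 years


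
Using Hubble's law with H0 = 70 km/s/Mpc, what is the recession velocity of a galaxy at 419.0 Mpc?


v = H0 * d = 70 * 419.0 = 29330.0

29330.0 km/s


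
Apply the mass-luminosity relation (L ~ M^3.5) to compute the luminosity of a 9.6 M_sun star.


L/L_sun = (M/M_sun)^3.5 = 9.6^3.5 = 2741.2542

2741.2542 L_sun


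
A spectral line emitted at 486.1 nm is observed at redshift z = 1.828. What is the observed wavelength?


lam_obs = lam_emit * (1 + z) = 486.1 * (1 + 1.828) = 1374.6908

1374.6908 nm


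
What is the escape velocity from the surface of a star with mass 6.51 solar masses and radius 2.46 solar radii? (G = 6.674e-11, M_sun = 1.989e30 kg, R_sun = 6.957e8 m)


M = 6.51 * 1.989e30 kg = 1.294839e+31 kg; R = 2.46 * 6.957e8 m = 1.711422e+09 m. v_esc = sqrt(2GM/R) = sqrt(2 * 6.674e-11 * 1.294839e+31 / 1.711422e+09) = 1.005e+06

1.005e+06 m/s


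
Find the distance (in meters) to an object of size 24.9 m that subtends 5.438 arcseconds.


D = size / theta_rad, theta_rad = 5.438 * pi/(180*3600) = 2.636e-05, D = 944463.7138

944463.7138 m


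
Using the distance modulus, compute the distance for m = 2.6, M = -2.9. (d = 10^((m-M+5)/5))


d = 10^((m - M + 5)/5) = 10^((2.6 - -2.9 + 5)/5) = 125.8925

125.8925 pc


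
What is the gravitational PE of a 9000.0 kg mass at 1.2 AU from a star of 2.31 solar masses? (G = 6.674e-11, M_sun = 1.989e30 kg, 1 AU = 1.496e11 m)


M = 2.31 * 1.989e30 kg = 4.59459e+30 kg; r = 1.2 AU * 1.496e11 m/AU = 1.7952e+11 m. U = -GM*m/r = -(6.674e-11 * 4.59459e+30 * 9000.0) / 1.7952e+11 = -1.537e+13

-1.537e+13 J


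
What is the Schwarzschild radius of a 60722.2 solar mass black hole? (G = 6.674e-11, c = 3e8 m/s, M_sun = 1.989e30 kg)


M = 60722.2 * 1.989e30 kg = 1.207764558e+35 kg. rs = 2GM/c^2 = 2 * 6.674e-11 * 1.207764558e+35 / (3e8)^2 = 1.791e+08

1.791e+08 m


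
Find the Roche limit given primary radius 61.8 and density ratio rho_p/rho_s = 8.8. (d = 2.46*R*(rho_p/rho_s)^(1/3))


d_Roche = 2.46 * 61.8 * 8.8^(1/3) = 313.871

313.871


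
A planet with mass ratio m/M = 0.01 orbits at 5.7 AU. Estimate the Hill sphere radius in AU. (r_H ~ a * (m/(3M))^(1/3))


r_H = a * (m/3M)^(1/3) = 5.7 * (0.01/3)^(1/3) = 0.8515

0.8515 AU


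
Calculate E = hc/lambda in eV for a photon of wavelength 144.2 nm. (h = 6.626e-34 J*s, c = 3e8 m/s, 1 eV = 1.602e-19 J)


E = hc/lambda = 6.626e-34 * 3e8 / 1.442e-07 = 1.379e-18 J = 8.6049 eV

8.6049 eV


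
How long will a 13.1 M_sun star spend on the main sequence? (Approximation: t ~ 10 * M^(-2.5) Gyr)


t = 10 * M^(-2.5) = 10 * 13.1^(-2.5) = 0.0161

0.0161 Gyr


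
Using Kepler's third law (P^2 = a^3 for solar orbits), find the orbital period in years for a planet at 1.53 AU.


P = a^(3/2) = 1.53^1.5 = 1.8925

1.8925 years


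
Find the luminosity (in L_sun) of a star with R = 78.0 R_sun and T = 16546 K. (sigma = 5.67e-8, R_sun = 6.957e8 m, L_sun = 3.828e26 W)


R = 78.0 * 6.957e8 m = 5.42646e+10 m. L = 4*pi*R^2*sigma*T^4 = 4*pi*(5.42646e+10)^2 * 5.67e-8 * 16546^4 = 1.572527377e+32 W. L/L_sun = 1.572527377e+32 / 3.828e26 = 410796.0754

410796.0754 L_sun


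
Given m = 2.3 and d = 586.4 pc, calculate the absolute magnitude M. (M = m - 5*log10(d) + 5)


M = m - 5*log10(d) + 5 = 2.3 - 5*log10(586.4) + 5 = -6.541

-6.541


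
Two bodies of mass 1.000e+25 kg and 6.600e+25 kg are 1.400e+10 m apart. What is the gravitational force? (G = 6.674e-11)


F = G*m1*m2/r^2 = 6.674e-11 * 1.000e+25 * 6.600e+25 / (1.400e+10)^2 = 6.674e-11 * 6.600e+50 / 1.960e+20 = 2.247e+20

2.247e+20 N


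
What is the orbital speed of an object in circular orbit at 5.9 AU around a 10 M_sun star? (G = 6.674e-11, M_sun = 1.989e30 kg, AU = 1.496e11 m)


v = sqrt(GM/r) = sqrt(6.674e-11 * 1.989e+31 / 8.826e+11) = 38780.972

38780.972 m/s


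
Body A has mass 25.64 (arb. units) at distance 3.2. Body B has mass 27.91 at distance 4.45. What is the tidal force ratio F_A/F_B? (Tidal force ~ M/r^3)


Ratio = (M1/r1^3) / (M2/r2^3) = (25.64/3.2^3) / (27.91/4.45^3) = 2.4705

2.4705


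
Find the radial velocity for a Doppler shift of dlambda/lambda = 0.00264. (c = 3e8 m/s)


v = (dlambda/lambda) * c = 0.00264 * 3e8 = 792000.0

792000.0 m/s


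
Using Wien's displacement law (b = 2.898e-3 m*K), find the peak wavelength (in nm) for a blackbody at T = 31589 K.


lam_max = b / T = 2.898e-3 / 31589 = 9.174e-08 m = 91.7408 nm

91.7408 nm


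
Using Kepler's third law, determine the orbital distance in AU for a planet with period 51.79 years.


a = P^(2/3) = 51.79^(2/3) = 13.8941

13.8941 AU


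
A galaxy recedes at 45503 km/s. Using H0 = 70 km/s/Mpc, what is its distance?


d = v / H0 = 45503 / 70 = 650.0429

650.0429 Mpc


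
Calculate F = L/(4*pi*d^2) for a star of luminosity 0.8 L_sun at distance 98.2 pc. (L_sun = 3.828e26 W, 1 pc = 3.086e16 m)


F = L / (4*pi*d^2) = 3.062e+26 / (4*pi*(3.030e+18)^2) = 2.654e-12

2.654e-12 W/m^2


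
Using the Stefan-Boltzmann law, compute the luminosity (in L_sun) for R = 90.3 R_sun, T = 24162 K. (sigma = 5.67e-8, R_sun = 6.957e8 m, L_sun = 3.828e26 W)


R = 90.3 * 6.957e8 m = 6.282171e+10 m. L = 4*pi*R^2*sigma*T^4 = 4*pi*(6.282171e+10)^2 * 5.67e-8 * 24162^4 = 9.583937e+32 W. L/L_sun = 9.583937e+32 / 3.828e26 = 2.504e+06

2.504e+06 L_sun


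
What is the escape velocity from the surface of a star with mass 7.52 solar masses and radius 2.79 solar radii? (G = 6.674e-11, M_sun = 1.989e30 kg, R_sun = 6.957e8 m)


M = 7.52 * 1.989e30 kg = 1.495728e+31 kg; R = 2.79 * 6.957e8 m = 1.941003e+09 m. v_esc = sqrt(2GM/R) = sqrt(2 * 6.674e-11 * 1.495728e+31 / 1.941003e+09) = 1.014e+06

1.014e+06 m/s


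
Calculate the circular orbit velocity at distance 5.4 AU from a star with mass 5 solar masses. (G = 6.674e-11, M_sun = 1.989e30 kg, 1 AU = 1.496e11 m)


v = sqrt(GM/r) = sqrt(6.674e-11 * 9.945e+30 / 8.078e+11) = 28663.7375

28663.7375 m/s


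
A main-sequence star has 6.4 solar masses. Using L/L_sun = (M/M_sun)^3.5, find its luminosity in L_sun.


L/L_sun = (M/M_sun)^3.5 = 6.4^3.5 = 663.1777

663.1777 L_sun


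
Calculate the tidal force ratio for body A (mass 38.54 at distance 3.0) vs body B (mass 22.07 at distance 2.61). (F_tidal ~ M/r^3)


Ratio = (M1/r1^3) / (M2/r2^3) = (38.54/3.0^3) / (22.07/2.61^3) = 1.1499

1.1499


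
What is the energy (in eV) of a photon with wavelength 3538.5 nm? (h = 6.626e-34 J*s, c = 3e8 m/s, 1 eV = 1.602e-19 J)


E = hc/lambda = 6.626e-34 * 3e8 / 3.539e-06 = 5.618e-20 J = 0.3507 eV

0.3507 eV


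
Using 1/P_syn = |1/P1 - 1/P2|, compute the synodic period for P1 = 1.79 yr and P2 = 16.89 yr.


1/P_syn = |1/P1 - 1/P2| = |1/1.79 - 1/16.89| => P_syn = 2.0022

2.0022 years


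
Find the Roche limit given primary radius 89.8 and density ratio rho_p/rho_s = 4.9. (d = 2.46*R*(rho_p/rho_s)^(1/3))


d_Roche = 2.46 * 89.8 * 4.9^(1/3) = 375.2121

375.2121


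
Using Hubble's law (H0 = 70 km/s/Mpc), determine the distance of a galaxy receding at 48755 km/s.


d = v / H0 = 48755 / 70 = 696.5

696.5 Mpc


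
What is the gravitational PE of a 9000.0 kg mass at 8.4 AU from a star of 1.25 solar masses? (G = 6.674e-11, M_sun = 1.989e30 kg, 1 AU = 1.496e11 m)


M = 1.25 * 1.989e30 kg = 2.48625e+30 kg; r = 8.4 AU * 1.496e11 m/AU = 1.25664e+12 m. U = -GM*m/r = -(6.674e-11 * 2.48625e+30 * 9000.0) / 1.25664e+12 = -1.188e+12

-1.188e+12 J


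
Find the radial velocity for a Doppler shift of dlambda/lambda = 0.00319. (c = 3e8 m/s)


v = (dlambda/lambda) * c = 0.00319 * 3e8 = 957000.0

957000.0 m/s


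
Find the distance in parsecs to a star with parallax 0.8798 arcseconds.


d = 1/p = 1/0.8798 = 1.1366

1.1366 pc


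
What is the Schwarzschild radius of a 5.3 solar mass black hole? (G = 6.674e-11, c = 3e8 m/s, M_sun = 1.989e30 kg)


M = 5.3 * 1.989e30 kg = 1.05417e+31 kg. rs = 2GM/c^2 = 2 * 6.674e-11 * 1.05417e+31 / (3e8)^2 = 15634.5124

15634.5124 m


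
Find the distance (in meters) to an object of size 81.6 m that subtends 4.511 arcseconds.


D = size / theta_rad, theta_rad = 4.511 * pi/(180*3600) = 2.187e-05, D = 3.731e+06

3.731e+06 m


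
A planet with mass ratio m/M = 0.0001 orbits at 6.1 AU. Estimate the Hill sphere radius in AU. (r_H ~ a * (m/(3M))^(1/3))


r_H = a * (m/3M)^(1/3) = 6.1 * (0.0001/3)^(1/3) = 0.1963

0.1963 AU


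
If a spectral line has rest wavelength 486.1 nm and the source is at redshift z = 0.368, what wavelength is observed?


lam_obs = lam_emit * (1 + z) = 486.1 * (1 + 0.368) = 664.9848

664.9848 nm


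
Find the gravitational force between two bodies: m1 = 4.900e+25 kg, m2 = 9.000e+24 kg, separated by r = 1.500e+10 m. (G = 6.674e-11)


F = G*m1*m2/r^2 = 6.674e-11 * 4.900e+25 * 9.000e+24 / (1.500e+10)^2 = 6.674e-11 * 4.410e+50 / 2.250e+20 = 1.308e+20

1.308e+20 N


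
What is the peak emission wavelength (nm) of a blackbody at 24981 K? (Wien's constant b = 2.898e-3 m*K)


lam_max = b / T = 2.898e-3 / 24981 = 1.160e-07 m = 116.0082 nm

116.0082 nm


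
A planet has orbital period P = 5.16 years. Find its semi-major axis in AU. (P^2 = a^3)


a = P^(2/3) = 5.16^(2/3) = 2.9861

2.9861 AU


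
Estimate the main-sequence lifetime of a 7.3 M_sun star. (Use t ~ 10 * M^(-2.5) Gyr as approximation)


t = 10 * M^(-2.5) = 10 * 7.3^(-2.5) = 0.0695

0.0695 Gyr


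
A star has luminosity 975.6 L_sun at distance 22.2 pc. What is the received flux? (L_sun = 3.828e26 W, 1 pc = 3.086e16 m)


F = L / (4*pi*d^2) = 3.735e+29 / (4*pi*(6.851e+17)^2) = 6.332e-08

6.332e-08 W/m^2


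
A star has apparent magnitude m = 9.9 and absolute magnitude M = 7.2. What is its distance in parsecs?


d = 10^((m - M + 5)/5) = 10^((9.9 - 7.2 + 5)/5) = 34.6737

34.6737 pc


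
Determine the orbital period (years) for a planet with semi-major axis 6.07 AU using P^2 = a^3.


P = a^(3/2) = 6.07^1.5 = 14.9549

14.9549 years


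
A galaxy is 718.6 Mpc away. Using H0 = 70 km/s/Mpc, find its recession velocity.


v = H0 * d = 70 * 718.6 = 50302.0

50302.0 km/s


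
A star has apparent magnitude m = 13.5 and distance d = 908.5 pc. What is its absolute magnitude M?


M = m - 5*log10(d) + 5 = 13.5 - 5*log10(908.5) + 5 = 3.7084

3.7084


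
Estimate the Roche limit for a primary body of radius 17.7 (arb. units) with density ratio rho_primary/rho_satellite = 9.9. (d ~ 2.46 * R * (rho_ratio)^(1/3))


d_Roche = 2.46 * 17.7 * 9.9^(1/3) = 93.4947

93.4947


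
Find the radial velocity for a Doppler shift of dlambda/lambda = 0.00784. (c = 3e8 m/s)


v = (dlambda/lambda) * c = 0.00784 * 3e8 = 2.352e+06

2.352e+06 m/s


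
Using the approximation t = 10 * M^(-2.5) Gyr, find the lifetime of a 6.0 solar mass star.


t = 10 * M^(-2.5) = 10 * 6.0^(-2.5) = 0.1134

0.1134 Gyr


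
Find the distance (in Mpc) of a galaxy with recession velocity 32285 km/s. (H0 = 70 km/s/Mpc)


d = v / H0 = 32285 / 70 = 461.2143

461.2143 Mpc


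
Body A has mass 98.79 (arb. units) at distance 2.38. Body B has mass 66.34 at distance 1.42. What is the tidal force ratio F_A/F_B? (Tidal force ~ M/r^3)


Ratio = (M1/r1^3) / (M2/r2^3) = (98.79/2.38^3) / (66.34/1.42^3) = 0.3163

0.3163


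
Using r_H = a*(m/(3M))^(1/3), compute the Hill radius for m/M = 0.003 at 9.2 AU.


r_H = a * (m/3M)^(1/3) = 9.2 * (0.003/3)^(1/3) = 0.92

0.92 AU


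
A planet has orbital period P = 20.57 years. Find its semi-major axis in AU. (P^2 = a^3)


a = P^(2/3) = 20.57^(2/3) = 7.5074

7.5074 AU


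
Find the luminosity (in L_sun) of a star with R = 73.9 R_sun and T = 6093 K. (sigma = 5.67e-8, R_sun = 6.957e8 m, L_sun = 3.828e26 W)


R = 73.9 * 6.957e8 m = 5.141223e+10 m. L = 4*pi*R^2*sigma*T^4 = 4*pi*(5.141223e+10)^2 * 5.67e-8 * 6093^4 = 2.595676223e+30 W. L/L_sun = 2.595676223e+30 / 3.828e26 = 6780.7634

6780.7634 L_sun


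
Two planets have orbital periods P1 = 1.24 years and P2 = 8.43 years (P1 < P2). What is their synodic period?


1/P_syn = |1/P1 - 1/P2| = |1/1.24 - 1/8.43| => P_syn = 1.4539

1.4539 years


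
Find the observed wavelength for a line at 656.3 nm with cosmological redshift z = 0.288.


lam_obs = lam_emit * (1 + z) = 656.3 * (1 + 0.288) = 845.3144

845.3144 nm


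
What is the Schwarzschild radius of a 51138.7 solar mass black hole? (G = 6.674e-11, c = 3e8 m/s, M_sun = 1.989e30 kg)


M = 51138.7 * 1.989e30 kg = 1.017148743e+35 kg. rs = 2GM/c^2 = 2 * 6.674e-11 * 1.017148743e+35 / (3e8)^2 = 1.509e+08

1.509e+08 m


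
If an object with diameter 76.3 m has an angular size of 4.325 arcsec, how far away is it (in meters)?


D = size / theta_rad, theta_rad = 4.325 * pi/(180*3600) = 2.097e-05, D = 3.639e+06

3.639e+06 m


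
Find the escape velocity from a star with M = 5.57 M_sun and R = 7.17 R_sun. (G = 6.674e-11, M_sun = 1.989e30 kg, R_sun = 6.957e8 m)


M = 5.57 * 1.989e30 kg = 1.107873e+31 kg; R = 7.17 * 6.957e8 m = 4.988169e+09 m. v_esc = sqrt(2GM/R) = sqrt(2 * 6.674e-11 * 1.107873e+31 / 4.988169e+09) = 544480.7232

544480.7232 m/s


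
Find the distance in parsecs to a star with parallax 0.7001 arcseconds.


d = 1/p = 1/0.7001 = 1.4284

1.4284 pc
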